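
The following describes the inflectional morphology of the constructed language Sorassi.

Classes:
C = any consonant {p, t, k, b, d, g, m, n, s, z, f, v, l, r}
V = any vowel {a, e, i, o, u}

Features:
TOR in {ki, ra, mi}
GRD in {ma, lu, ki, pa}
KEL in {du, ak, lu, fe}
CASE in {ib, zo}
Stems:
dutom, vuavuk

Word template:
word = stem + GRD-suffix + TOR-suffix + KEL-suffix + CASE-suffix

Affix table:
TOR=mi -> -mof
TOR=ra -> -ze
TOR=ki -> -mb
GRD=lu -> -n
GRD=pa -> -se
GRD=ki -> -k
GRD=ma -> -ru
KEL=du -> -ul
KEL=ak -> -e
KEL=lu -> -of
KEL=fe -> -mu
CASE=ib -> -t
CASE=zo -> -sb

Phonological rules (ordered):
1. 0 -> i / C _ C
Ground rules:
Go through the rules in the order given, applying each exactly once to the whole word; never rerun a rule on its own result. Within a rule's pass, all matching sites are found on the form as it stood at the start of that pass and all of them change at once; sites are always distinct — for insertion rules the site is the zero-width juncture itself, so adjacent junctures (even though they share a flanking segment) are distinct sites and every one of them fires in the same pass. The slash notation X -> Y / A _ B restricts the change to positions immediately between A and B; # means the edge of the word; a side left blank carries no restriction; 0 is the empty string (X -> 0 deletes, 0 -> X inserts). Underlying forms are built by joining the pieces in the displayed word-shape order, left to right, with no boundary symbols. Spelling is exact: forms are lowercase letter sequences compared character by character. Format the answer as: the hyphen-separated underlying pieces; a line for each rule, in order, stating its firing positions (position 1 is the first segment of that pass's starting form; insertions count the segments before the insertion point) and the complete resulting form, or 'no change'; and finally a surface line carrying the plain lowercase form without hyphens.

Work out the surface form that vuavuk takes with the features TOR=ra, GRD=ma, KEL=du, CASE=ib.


underlying: vuavuk-ru-ze-ul-t
1. 0 -> i / C _ C: inserts after position(s) 6, 12: vuavukiruzeulit
surface: vuavukiruzeulit


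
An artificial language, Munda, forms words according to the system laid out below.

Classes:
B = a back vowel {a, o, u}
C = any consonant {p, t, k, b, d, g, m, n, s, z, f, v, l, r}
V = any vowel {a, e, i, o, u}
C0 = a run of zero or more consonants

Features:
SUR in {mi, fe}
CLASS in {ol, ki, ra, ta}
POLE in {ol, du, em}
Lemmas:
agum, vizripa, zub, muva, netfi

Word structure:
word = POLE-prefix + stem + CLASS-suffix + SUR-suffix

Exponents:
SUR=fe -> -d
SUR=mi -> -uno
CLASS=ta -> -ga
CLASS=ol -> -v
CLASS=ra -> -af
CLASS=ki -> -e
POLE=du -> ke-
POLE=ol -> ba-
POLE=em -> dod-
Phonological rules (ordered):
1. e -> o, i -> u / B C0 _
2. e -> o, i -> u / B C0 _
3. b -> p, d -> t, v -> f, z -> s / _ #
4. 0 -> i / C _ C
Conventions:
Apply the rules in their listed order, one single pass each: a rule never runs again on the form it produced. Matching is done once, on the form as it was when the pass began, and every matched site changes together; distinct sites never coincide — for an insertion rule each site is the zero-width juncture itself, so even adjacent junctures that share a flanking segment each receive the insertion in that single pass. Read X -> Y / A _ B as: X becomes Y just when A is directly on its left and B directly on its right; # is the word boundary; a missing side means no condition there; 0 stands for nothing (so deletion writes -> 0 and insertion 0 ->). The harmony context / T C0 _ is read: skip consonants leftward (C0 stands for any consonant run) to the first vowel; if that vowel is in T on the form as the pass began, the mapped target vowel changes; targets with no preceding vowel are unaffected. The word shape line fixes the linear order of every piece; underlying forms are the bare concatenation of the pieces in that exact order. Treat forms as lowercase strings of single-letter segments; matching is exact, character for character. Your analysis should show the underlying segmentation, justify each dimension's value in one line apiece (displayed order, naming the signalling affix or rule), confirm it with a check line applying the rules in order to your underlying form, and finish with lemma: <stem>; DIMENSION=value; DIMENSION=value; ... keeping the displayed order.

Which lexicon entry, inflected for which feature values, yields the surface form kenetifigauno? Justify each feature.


underlying: ke-netfi-ga-uno
SUR=mi - signalled by the affix -uno
CLASS=ta - signalled by the affix -ga
POLE=du - signalled by the affix ke-
check: kenetfigauno -> kenetfigauno -> kenetfigauno -> kenetfigauno -> kenetifigauno
lemma: netfi; SUR=mi; CLASS=ta; POLE=du


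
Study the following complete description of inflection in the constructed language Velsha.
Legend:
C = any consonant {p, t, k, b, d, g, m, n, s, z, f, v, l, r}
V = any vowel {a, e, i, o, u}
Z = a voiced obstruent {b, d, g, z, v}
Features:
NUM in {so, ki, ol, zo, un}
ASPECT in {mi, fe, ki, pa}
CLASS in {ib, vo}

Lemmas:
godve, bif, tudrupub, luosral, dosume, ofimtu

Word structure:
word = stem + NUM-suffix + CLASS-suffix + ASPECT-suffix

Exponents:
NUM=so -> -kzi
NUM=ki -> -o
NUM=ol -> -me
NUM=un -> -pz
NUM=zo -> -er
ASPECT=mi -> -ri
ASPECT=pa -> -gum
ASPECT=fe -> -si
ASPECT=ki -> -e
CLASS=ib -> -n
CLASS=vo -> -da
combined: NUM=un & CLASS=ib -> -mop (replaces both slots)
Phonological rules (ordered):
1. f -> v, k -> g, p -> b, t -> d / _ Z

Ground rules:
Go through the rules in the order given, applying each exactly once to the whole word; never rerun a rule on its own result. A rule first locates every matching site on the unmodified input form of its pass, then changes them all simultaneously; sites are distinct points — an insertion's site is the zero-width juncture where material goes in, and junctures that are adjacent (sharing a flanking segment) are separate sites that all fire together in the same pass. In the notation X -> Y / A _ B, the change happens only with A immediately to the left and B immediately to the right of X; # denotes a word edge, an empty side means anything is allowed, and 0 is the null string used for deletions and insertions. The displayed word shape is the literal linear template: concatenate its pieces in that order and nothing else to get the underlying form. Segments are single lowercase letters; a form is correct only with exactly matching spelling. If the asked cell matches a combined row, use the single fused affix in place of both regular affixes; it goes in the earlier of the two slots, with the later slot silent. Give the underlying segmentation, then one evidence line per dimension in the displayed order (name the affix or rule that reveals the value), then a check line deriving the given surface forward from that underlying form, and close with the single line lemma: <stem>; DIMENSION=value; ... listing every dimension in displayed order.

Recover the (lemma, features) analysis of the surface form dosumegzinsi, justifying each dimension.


underlying: dosume-kzi-n-si
NUM=so - signalled by the affix -kzi
ASPECT=fe - signalled by the affix -si
CLASS=ib - signalled by the affix -n
check: dosumekzinsi -> dosumegzinsi
lemma: dosume; NUM=so; ASPECT=fe; CLASS=ib


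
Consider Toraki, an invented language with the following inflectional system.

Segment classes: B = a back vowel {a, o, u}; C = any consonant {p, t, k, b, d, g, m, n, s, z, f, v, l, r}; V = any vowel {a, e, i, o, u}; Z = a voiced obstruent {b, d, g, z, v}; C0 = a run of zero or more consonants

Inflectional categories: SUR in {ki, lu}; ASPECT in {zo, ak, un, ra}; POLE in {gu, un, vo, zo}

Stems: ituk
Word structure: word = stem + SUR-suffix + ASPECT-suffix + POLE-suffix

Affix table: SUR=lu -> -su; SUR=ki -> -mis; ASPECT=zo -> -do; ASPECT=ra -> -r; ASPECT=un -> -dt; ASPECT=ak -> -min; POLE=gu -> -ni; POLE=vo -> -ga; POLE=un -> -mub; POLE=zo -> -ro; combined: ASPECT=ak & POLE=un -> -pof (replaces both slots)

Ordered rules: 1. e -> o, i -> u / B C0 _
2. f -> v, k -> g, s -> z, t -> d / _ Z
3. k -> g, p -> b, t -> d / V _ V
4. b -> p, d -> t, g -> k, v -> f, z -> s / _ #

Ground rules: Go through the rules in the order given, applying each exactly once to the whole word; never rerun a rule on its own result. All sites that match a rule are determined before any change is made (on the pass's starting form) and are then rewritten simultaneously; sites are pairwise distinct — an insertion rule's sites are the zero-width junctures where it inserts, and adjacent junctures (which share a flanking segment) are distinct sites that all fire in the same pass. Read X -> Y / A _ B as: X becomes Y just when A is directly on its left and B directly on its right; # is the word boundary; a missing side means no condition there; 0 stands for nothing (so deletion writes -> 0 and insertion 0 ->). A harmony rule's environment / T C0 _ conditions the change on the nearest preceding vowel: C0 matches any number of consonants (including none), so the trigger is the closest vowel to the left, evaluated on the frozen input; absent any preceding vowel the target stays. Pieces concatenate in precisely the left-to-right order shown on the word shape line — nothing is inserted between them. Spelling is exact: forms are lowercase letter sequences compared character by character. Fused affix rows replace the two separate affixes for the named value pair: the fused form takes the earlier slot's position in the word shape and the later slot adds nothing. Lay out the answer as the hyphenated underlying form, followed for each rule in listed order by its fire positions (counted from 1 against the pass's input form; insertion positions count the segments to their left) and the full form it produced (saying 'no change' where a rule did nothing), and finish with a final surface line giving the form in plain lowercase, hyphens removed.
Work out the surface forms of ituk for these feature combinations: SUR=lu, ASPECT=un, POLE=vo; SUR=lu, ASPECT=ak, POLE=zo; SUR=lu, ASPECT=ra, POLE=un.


cell SUR=lu, ASPECT=un, POLE=vo:
underlying: ituk-su-dt-ga
1. e -> o, i -> u / B C0 _: no change
2. f -> v, k -> g, s -> z, t -> d / _ Z: fires at position(s) 8: ituksuddga
3. k -> g, p -> b, t -> d / V _ V: fires at position(s) 2: iduksuddga
4. b -> p, d -> t, g -> k, v -> f, z -> s / _ #: no change
surface: iduksuddga

cell SUR=lu, ASPECT=ak, POLE=zo:
underlying: ituk-su-min-ro
1. e -> o, i -> u / B C0 _: fires at position(s) 8: ituksumunro
2. f -> v, k -> g, s -> z, t -> d / _ Z: no change
3. k -> g, p -> b, t -> d / V _ V: fires at position(s) 2: iduksumunro
4. b -> p, d -> t, g -> k, v -> f, z -> s / _ #: no change
surface: iduksumunro

cell SUR=lu, ASPECT=ra, POLE=un:
underlying: ituk-su-r-mub
1. e -> o, i -> u / B C0 _: no change
2. f -> v, k -> g, s -> z, t -> d / _ Z: no change
3. k -> g, p -> b, t -> d / V _ V: fires at position(s) 2: iduksurmub
4. b -> p, d -> t, g -> k, v -> f, z -> s / _ #: fires at position(s) 10: iduksurmup
surface: iduksurmup


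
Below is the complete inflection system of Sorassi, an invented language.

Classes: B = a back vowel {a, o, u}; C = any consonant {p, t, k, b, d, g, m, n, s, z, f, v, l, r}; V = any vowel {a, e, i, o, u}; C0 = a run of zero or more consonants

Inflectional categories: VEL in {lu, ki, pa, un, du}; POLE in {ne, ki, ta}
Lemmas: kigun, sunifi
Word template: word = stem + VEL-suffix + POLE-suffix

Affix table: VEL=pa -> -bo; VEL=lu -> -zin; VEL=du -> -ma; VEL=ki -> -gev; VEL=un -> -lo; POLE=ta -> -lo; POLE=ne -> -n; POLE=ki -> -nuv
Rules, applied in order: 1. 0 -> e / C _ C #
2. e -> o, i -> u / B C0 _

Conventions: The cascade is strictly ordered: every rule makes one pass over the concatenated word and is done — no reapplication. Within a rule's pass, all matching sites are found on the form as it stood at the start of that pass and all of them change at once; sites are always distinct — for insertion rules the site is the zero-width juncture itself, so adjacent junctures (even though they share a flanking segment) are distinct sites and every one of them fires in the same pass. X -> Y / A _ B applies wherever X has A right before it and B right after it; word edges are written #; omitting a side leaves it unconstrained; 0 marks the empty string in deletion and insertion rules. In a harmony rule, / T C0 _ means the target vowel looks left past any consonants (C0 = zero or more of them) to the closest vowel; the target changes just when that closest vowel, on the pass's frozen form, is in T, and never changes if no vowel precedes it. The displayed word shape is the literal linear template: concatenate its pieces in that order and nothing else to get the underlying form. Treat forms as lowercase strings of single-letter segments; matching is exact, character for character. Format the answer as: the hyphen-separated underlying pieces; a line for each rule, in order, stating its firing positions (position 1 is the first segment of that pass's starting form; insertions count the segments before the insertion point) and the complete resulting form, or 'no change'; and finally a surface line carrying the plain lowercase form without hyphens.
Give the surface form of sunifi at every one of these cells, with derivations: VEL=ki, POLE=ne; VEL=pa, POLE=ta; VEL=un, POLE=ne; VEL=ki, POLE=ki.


cell VEL=ki, POLE=ne:
underlying: sunifi-gev-n
1. 0 -> e / C _ C #: inserts after position(s) 9: sunifigeven
2. e -> o, i -> u / B C0 _: fires at position(s) 4: sunufigeven
surface: sunufigeven

cell VEL=pa, POLE=ta:
underlying: sunifi-bo-lo
1. 0 -> e / C _ C #: no change
2. e -> o, i -> u / B C0 _: fires at position(s) 4: sunufibolo
surface: sunufibolo

cell VEL=un, POLE=ne:
underlying: sunifi-lo-n
1. 0 -> e / C _ C #: no change
2. e -> o, i -> u / B C0 _: fires at position(s) 4: sunufilon
surface: sunufilon

cell VEL=ki, POLE=ki:
underlying: sunifi-gev-nuv
1. 0 -> e / C _ C #: no change
2. e -> o, i -> u / B C0 _: fires at position(s) 4: sunufigevnuv
surface: sunufigevnuv


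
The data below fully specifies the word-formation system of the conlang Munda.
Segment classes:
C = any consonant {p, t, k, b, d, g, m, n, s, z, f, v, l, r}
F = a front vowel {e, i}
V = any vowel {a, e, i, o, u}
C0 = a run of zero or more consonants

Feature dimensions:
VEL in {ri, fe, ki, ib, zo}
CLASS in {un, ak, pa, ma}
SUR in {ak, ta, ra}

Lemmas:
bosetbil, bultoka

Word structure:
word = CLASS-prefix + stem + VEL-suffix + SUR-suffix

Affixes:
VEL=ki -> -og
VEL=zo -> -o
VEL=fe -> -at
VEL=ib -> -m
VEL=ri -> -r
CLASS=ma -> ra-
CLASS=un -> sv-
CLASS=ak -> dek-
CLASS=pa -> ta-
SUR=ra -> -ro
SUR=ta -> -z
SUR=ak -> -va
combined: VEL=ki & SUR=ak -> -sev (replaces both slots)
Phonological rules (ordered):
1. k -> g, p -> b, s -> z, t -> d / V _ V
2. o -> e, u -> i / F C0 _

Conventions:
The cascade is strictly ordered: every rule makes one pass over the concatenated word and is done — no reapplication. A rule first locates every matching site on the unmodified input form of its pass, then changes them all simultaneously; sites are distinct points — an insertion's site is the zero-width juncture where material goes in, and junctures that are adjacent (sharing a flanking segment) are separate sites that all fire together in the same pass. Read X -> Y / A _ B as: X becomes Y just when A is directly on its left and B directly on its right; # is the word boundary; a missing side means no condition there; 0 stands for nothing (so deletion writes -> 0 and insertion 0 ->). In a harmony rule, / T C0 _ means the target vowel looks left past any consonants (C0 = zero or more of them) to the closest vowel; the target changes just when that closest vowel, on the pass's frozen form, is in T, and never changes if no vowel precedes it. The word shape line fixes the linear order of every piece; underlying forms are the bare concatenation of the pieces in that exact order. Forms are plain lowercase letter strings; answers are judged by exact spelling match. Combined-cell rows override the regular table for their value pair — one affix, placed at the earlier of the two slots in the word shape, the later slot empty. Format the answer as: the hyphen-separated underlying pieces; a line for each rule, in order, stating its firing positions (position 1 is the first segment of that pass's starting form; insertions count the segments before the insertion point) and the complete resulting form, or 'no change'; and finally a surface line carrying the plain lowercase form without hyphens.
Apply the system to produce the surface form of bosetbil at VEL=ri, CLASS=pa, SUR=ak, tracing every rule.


underlying: ta-bosetbil-r-va
1. k -> g, p -> b, s -> z, t -> d / V _ V: fires at position(s) 5: tabozetbilrva
2. o -> e, u -> i / F C0 _: no change
surface: tabozetbilrva


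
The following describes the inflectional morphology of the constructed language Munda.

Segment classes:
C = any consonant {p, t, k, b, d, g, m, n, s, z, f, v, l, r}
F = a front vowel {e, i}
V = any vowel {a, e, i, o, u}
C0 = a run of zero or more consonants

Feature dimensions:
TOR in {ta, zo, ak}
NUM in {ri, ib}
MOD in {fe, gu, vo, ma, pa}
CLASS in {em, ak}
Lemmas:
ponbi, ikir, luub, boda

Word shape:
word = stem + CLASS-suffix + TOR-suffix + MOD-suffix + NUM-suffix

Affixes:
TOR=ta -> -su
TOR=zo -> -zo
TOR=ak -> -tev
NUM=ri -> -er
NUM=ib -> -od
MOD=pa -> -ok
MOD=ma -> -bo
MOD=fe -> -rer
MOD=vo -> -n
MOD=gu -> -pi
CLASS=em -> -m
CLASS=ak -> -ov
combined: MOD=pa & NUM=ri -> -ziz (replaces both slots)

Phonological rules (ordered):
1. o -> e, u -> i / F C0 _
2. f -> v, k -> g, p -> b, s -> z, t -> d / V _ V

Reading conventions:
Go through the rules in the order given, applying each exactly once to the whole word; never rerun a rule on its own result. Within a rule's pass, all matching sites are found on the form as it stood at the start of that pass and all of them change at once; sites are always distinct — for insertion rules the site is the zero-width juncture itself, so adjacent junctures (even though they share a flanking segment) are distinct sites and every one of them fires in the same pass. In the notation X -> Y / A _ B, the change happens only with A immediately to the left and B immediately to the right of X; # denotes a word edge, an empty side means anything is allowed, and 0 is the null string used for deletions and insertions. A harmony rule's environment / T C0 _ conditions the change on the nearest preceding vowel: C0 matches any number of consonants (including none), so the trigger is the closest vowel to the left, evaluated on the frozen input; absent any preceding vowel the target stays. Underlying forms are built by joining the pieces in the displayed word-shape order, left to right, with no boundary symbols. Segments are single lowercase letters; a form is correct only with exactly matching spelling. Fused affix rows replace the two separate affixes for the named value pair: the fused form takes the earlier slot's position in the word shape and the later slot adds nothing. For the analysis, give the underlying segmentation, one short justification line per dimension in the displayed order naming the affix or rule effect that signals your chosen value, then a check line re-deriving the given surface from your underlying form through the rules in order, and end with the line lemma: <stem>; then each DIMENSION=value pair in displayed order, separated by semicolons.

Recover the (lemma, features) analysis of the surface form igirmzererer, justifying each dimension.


underlying: ikir-m-zo-rer-er
TOR=zo - signalled by the affix -zo
NUM=ri - signalled by the affix -er
MOD=fe - signalled by the affix -rer
CLASS=em - signalled by the affix -m
check: ikirmzorerer -> ikirmzererer -> igirmzererer
lemma: ikir; TOR=zo; NUM=ri; MOD=fe; CLASS=em


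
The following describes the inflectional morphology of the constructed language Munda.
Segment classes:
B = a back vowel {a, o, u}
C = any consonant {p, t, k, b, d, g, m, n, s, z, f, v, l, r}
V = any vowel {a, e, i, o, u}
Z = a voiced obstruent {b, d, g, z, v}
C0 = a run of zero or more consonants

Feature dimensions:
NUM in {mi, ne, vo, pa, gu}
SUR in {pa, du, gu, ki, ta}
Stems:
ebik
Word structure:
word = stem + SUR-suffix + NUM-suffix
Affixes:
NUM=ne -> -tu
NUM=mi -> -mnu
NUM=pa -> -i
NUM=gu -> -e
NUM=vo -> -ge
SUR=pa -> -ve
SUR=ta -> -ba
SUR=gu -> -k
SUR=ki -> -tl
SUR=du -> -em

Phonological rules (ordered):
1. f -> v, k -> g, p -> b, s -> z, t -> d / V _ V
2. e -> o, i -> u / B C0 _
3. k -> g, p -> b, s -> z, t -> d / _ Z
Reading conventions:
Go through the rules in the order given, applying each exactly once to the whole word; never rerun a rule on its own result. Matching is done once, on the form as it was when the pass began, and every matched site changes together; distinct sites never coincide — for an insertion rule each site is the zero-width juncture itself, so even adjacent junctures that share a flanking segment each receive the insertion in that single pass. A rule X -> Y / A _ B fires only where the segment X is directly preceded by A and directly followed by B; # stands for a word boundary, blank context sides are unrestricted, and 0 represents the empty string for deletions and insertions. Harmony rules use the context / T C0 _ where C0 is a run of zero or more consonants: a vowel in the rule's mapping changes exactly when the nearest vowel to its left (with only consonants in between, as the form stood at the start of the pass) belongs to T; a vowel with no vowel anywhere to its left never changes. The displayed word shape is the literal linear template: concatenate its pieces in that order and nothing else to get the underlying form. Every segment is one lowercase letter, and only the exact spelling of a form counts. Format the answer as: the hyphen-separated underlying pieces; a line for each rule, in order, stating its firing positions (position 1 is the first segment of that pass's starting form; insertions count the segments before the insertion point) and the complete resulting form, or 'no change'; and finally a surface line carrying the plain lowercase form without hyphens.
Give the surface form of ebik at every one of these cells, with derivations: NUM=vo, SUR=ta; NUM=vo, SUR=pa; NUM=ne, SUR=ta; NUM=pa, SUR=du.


cell NUM=vo, SUR=ta:
underlying: ebik-ba-ge
1. f -> v, k -> g, p -> b, s -> z, t -> d / V _ V: no change
2. e -> o, i -> u / B C0 _: fires at position(s) 8: ebikbago
3. k -> g, p -> b, s -> z, t -> d / _ Z: fires at position(s) 4: ebigbago
surface: ebigbago

cell NUM=vo, SUR=pa:
underlying: ebik-ve-ge
1. f -> v, k -> g, p -> b, s -> z, t -> d / V _ V: no change
2. e -> o, i -> u / B C0 _: no change
3. k -> g, p -> b, s -> z, t -> d / _ Z: fires at position(s) 4: ebigvege
surface: ebigvege

cell NUM=ne, SUR=ta:
underlying: ebik-ba-tu
1. f -> v, k -> g, p -> b, s -> z, t -> d / V _ V: fires at position(s) 7: ebikbadu
2. e -> o, i -> u / B C0 _: no change
3. k -> g, p -> b, s -> z, t -> d / _ Z: fires at position(s) 4: ebigbadu
surface: ebigbadu

cell NUM=pa, SUR=du:
underlying: ebik-em-i
1. f -> v, k -> g, p -> b, s -> z, t -> d / V _ V: fires at position(s) 4: ebigemi
2. e -> o, i -> u / B C0 _: no change
3. k -> g, p -> b, s -> z, t -> d / _ Z: no change
surface: ebigemi


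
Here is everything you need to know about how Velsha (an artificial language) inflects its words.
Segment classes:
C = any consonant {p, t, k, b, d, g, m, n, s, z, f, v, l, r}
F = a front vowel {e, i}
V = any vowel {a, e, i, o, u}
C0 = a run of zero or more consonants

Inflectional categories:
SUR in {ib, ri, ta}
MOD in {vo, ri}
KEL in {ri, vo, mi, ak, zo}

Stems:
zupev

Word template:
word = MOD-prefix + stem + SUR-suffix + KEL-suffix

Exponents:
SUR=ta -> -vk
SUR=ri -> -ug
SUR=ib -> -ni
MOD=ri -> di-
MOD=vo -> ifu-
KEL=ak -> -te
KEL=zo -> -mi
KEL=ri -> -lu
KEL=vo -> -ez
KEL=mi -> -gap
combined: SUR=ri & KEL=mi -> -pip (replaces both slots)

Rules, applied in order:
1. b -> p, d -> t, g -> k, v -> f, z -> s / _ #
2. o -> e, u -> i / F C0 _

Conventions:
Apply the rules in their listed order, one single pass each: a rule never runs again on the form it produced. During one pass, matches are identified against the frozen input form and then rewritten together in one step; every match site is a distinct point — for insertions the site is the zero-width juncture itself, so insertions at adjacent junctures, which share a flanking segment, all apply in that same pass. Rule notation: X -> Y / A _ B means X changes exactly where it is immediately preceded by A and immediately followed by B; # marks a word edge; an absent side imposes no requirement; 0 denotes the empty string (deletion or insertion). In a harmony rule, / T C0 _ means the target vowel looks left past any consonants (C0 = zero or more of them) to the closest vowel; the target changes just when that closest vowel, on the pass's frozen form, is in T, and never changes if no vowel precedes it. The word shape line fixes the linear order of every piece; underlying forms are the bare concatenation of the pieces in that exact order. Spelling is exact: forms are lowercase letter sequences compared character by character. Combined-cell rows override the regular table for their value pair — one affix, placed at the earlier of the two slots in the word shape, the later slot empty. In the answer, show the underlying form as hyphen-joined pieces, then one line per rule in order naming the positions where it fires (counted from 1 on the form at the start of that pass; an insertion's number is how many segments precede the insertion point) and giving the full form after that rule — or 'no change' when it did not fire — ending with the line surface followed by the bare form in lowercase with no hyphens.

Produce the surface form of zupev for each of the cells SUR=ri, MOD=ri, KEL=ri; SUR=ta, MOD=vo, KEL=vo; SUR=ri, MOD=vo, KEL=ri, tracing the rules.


cell SUR=ri, MOD=ri, KEL=ri:
underlying: di-zupev-ug-lu
1. b -> p, d -> t, g -> k, v -> f, z -> s / _ #: no change
2. o -> e, u -> i / F C0 _: fires at position(s) 4, 8: dizipeviglu
surface: dizipeviglu

cell SUR=ta, MOD=vo, KEL=vo:
underlying: ifu-zupev-vk-ez
1. b -> p, d -> t, g -> k, v -> f, z -> s / _ #: fires at position(s) 12: ifuzupevvkes
2. o -> e, u -> i / F C0 _: fires at position(s) 3: ifizupevvkes
surface: ifizupevvkes

cell SUR=ri, MOD=vo, KEL=ri:
underlying: ifu-zupev-ug-lu
1. b -> p, d -> t, g -> k, v -> f, z -> s / _ #: no change
2. o -> e, u -> i / F C0 _: fires at position(s) 3, 9: ifizupeviglu
surface: ifizupeviglu


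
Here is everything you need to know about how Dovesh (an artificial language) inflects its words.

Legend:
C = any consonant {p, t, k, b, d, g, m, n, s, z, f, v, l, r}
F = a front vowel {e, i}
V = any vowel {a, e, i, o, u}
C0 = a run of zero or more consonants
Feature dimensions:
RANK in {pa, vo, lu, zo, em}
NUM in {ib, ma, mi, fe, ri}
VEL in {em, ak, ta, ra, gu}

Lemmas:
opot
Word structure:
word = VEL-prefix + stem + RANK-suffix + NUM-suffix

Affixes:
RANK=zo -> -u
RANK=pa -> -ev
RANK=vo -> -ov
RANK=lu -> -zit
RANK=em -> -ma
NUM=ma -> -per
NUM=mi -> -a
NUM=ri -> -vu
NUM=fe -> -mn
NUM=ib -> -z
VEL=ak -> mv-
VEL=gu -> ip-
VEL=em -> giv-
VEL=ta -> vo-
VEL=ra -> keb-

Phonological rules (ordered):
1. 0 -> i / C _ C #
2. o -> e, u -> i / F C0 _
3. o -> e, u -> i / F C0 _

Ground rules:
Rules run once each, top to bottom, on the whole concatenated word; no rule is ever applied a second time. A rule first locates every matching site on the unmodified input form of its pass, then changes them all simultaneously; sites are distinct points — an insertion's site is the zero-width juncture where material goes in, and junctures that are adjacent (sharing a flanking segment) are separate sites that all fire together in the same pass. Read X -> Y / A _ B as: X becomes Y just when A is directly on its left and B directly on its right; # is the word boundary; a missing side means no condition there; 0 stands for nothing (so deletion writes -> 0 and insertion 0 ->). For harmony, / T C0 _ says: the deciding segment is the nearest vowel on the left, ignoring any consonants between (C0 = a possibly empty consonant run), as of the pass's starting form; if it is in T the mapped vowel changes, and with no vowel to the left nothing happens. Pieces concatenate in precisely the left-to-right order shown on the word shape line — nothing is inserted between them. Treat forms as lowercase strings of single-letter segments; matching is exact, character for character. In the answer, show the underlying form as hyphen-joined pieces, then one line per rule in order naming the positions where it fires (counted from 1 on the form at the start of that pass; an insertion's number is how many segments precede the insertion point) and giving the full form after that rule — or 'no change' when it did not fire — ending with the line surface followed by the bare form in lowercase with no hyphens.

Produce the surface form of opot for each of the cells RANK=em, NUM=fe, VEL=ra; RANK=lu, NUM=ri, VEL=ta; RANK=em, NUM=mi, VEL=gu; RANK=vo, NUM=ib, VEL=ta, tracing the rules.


cell RANK=em, NUM=fe, VEL=ra:
underlying: keb-opot-ma-mn
1. 0 -> i / C _ C #: inserts after position(s) 10: kebopotmamin
2. o -> e, u -> i / F C0 _: fires at position(s) 4: kebepotmamin
3. o -> e, u -> i / F C0 _: fires at position(s) 6: kebepetmamin
surface: kebepetmamin

cell RANK=lu, NUM=ri, VEL=ta:
underlying: vo-opot-zit-vu
1. 0 -> i / C _ C #: no change
2. o -> e, u -> i / F C0 _: fires at position(s) 11: voopotzitvi
3. o -> e, u -> i / F C0 _: no change
surface: voopotzitvi

cell RANK=em, NUM=mi, VEL=gu:
underlying: ip-opot-ma-a
1. 0 -> i / C _ C #: no change
2. o -> e, u -> i / F C0 _: fires at position(s) 3: ipepotmaa
3. o -> e, u -> i / F C0 _: fires at position(s) 5: ipepetmaa
surface: ipepetmaa

cell RANK=vo, NUM=ib, VEL=ta:
underlying: vo-opot-ov-z
1. 0 -> i / C _ C #: inserts after position(s) 8: voopotoviz
2. o -> e, u -> i / F C0 _: no change
3. o -> e, u -> i / F C0 _: no change
surface: voopotoviz


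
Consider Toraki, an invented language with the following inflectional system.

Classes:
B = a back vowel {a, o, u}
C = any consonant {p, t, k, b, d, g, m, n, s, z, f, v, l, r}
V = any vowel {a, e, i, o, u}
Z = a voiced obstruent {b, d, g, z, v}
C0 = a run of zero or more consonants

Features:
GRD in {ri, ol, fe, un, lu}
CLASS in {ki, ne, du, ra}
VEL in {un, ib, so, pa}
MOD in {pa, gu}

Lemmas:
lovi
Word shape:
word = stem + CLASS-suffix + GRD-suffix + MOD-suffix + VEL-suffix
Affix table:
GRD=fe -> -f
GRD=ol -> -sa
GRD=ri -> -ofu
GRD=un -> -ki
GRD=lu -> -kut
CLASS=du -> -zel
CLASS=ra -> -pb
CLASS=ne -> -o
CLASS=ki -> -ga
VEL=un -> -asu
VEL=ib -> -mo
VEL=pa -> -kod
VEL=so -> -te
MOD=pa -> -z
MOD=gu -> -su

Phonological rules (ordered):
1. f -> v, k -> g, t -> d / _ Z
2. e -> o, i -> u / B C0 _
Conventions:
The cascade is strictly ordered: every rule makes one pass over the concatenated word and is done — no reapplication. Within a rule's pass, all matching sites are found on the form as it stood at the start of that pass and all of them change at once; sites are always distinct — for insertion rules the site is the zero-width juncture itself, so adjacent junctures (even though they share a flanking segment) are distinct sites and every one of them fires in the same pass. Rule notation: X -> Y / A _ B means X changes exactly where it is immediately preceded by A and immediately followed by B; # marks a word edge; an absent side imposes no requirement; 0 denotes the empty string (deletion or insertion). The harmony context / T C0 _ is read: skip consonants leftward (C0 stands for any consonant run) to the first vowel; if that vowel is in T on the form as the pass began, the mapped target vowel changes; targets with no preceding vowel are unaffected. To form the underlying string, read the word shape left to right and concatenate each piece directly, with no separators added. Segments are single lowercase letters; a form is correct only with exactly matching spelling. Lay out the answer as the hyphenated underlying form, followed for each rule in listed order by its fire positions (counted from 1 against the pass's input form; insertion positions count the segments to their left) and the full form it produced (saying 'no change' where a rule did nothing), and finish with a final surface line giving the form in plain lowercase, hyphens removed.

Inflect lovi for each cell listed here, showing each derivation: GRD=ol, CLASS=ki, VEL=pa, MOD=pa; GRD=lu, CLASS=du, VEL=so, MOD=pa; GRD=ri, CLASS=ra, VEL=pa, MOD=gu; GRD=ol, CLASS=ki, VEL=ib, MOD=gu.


cell GRD=ol, CLASS=ki, VEL=pa, MOD=pa:
underlying: lovi-ga-sa-z-kod
1. f -> v, k -> g, t -> d / _ Z: no change
2. e -> o, i -> u / B C0 _: fires at position(s) 4: lovugasazkod
surface: lovugasazkod

cell GRD=lu, CLASS=du, VEL=so, MOD=pa:
underlying: lovi-zel-kut-z-te
1. f -> v, k -> g, t -> d / _ Z: fires at position(s) 10: lovizelkudzte
2. e -> o, i -> u / B C0 _: fires at position(s) 4, 13: lovuzelkudzto
surface: lovuzelkudzto

cell GRD=ri, CLASS=ra, VEL=pa, MOD=gu:
underlying: lovi-pb-ofu-su-kod
1. f -> v, k -> g, t -> d / _ Z: no change
2. e -> o, i -> u / B C0 _: fires at position(s) 4: lovupbofusukod
surface: lovupbofusukod

cell GRD=ol, CLASS=ki, VEL=ib, MOD=gu:
underlying: lovi-ga-sa-su-mo
1. f -> v, k -> g, t -> d / _ Z: no change
2. e -> o, i -> u / B C0 _: fires at position(s) 4: lovugasasumo
surface: lovugasasumo


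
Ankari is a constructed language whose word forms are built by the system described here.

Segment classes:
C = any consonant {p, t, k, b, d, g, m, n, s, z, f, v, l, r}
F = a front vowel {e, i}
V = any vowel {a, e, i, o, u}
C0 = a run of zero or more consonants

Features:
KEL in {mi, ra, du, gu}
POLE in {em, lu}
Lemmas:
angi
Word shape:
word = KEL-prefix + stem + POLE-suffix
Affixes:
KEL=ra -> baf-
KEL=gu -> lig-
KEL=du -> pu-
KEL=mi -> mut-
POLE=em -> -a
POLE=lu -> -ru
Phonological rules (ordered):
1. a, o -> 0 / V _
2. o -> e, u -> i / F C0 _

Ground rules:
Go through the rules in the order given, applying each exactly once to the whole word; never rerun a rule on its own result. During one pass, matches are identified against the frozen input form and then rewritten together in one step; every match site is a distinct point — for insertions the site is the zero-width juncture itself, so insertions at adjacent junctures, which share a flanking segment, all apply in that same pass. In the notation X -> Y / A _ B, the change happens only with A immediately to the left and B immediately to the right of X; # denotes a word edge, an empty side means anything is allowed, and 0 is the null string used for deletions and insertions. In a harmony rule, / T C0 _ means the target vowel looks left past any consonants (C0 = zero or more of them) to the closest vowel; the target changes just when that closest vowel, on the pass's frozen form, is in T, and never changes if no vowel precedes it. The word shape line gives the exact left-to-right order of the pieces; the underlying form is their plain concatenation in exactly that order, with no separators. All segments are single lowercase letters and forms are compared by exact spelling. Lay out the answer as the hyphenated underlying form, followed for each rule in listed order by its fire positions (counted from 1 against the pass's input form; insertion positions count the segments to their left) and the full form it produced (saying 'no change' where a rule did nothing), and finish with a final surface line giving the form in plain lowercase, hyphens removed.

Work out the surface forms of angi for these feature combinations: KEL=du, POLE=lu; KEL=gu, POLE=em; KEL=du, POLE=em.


cell KEL=du, POLE=lu:
underlying: pu-angi-ru
1. a, o -> 0 / V _: fires at position(s) 3: pungiru
2. o -> e, u -> i / F C0 _: fires at position(s) 7: pungiri
surface: pungiri

cell KEL=gu, POLE=em:
underlying: lig-angi-a
1. a, o -> 0 / V _: fires at position(s) 8: ligangi
2. o -> e, u -> i / F C0 _: no change
surface: ligangi

cell KEL=du, POLE=em:
underlying: pu-angi-a
1. a, o -> 0 / V _: fires at position(s) 3, 7: pungi
2. o -> e, u -> i / F C0 _: no change
surface: pungi


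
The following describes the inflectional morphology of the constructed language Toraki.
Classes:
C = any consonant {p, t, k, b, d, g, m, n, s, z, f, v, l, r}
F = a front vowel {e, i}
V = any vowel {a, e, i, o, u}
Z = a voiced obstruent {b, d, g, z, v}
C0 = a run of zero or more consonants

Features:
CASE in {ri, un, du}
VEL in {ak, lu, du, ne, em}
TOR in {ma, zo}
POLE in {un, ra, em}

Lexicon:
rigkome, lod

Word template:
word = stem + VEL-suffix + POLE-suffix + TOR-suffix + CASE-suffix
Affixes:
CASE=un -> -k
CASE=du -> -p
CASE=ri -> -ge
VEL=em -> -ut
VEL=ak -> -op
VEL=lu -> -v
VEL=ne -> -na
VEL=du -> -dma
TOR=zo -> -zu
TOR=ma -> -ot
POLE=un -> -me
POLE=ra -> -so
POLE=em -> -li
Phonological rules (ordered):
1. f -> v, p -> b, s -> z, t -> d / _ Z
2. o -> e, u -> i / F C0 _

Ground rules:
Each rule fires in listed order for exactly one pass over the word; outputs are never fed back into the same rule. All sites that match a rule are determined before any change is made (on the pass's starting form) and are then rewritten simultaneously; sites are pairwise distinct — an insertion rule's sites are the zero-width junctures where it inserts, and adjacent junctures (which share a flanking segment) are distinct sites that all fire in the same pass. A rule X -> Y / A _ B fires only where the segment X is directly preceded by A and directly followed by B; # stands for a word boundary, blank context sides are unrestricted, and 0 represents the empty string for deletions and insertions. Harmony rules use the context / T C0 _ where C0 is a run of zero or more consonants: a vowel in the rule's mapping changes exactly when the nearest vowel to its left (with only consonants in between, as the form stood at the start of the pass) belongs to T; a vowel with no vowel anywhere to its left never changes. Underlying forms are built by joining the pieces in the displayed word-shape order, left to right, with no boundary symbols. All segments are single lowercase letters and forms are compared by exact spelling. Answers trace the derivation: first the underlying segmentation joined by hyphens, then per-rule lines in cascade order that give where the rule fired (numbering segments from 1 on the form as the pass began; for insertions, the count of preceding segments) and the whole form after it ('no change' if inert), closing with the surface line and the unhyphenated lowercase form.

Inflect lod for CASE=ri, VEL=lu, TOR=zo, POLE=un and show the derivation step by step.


underlying: lod-v-me-zu-ge
1. f -> v, p -> b, s -> z, t -> d / _ Z: no change
2. o -> e, u -> i / F C0 _: fires at position(s) 8: lodvmezige
surface: lodvmezige


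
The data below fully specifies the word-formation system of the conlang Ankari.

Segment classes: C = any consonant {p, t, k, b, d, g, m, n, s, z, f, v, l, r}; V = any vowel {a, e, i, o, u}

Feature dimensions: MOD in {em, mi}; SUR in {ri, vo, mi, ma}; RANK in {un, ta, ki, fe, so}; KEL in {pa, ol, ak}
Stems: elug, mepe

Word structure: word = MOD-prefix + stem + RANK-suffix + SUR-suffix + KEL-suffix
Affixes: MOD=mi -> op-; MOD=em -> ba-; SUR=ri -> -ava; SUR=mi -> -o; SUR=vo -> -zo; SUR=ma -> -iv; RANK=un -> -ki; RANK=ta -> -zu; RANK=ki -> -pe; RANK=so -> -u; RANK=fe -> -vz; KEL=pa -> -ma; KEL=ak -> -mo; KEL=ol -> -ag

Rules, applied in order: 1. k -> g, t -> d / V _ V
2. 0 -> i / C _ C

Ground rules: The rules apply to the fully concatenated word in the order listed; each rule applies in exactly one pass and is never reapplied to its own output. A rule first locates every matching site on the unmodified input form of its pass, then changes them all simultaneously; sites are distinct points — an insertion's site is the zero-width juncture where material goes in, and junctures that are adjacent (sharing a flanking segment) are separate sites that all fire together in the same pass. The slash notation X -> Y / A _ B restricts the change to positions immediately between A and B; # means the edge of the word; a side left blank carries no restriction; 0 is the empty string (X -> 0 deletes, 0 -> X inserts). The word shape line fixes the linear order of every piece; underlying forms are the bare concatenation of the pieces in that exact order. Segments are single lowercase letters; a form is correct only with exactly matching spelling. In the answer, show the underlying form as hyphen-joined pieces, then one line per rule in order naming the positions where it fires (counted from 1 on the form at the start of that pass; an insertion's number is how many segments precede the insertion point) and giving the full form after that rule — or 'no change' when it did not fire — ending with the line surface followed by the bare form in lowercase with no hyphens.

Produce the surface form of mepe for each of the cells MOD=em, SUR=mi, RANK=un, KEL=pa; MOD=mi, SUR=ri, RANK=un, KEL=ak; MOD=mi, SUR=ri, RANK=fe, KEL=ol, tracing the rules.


cell MOD=em, SUR=mi, RANK=un, KEL=pa:
underlying: ba-mepe-ki-o-ma
1. k -> g, t -> d / V _ V: fires at position(s) 7: bamepegioma
2. 0 -> i / C _ C: no change
surface: bamepegioma

cell MOD=mi, SUR=ri, RANK=un, KEL=ak:
underlying: op-mepe-ki-ava-mo
1. k -> g, t -> d / V _ V: fires at position(s) 7: opmepegiavamo
2. 0 -> i / C _ C: inserts after position(s) 2: opimepegiavamo
surface: opimepegiavamo

cell MOD=mi, SUR=ri, RANK=fe, KEL=ol:
underlying: op-mepe-vz-ava-ag
1. k -> g, t -> d / V _ V: no change
2. 0 -> i / C _ C: inserts after position(s) 2, 7: opimepevizavaag
surface: opimepevizavaag
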